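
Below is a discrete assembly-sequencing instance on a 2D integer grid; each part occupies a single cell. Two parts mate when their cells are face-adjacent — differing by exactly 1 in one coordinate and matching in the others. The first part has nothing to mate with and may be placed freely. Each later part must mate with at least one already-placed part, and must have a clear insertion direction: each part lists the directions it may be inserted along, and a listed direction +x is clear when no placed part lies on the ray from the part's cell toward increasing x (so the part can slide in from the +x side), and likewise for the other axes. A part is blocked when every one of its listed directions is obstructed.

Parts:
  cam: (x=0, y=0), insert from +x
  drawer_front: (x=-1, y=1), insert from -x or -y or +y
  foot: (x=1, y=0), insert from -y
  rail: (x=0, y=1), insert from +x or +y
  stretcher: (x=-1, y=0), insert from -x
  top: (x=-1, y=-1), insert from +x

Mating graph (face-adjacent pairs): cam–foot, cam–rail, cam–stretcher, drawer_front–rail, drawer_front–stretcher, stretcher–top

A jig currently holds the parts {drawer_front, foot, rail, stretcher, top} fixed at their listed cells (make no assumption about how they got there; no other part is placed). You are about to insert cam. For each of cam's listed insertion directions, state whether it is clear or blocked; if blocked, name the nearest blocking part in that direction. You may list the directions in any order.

+x: blocked by foot

+x: nearest on ray is foot@(1, 0) ⇒ blocked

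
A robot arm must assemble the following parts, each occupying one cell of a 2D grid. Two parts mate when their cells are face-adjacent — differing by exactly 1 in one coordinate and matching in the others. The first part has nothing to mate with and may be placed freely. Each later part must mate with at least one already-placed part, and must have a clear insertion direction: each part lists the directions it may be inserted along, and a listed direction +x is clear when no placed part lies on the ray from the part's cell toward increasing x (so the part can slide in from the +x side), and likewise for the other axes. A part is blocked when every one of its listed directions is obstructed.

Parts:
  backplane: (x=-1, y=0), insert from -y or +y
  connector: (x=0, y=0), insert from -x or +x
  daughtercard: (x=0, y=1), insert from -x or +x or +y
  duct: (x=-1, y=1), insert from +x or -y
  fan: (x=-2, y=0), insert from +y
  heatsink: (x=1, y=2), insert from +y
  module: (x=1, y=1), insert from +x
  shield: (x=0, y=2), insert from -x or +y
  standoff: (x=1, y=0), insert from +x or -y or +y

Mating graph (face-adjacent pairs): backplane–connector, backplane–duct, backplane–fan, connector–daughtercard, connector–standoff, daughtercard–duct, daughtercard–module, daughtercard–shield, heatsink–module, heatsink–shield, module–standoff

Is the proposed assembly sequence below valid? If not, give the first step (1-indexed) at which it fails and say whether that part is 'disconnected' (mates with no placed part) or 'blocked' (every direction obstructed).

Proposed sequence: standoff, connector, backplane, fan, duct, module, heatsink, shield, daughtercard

1. standoff@(1, 0) [+x clear] — {standoff}
2. connector@(0, 0) [-x clear] — {connector, standoff}
3. backplane@(-1, 0) [-y clear] — {backplane, connector, standoff}
4. fan@(-2, 0) [+y clear] — {backplane, connector, fan, standoff}
5. duct@(-1, 1) [+x clear] — {backplane, connector, duct, fan, standoff}
6. module@(1, 1) [+x clear] — {backplane, connector, duct, fan, module, standoff}
7. heatsink@(1, 2) [+y clear] — {backplane, connector, duct, fan, heatsink, module, standoff}
8. shield@(0, 2) [-x clear] — {backplane, connector, duct, fan, heatsink, module, shield, standoff}
9. daughtercard@(0, 1) — -x/+x/+y all obstructed ⇒ blocked

Invalid at step 9 (blocked)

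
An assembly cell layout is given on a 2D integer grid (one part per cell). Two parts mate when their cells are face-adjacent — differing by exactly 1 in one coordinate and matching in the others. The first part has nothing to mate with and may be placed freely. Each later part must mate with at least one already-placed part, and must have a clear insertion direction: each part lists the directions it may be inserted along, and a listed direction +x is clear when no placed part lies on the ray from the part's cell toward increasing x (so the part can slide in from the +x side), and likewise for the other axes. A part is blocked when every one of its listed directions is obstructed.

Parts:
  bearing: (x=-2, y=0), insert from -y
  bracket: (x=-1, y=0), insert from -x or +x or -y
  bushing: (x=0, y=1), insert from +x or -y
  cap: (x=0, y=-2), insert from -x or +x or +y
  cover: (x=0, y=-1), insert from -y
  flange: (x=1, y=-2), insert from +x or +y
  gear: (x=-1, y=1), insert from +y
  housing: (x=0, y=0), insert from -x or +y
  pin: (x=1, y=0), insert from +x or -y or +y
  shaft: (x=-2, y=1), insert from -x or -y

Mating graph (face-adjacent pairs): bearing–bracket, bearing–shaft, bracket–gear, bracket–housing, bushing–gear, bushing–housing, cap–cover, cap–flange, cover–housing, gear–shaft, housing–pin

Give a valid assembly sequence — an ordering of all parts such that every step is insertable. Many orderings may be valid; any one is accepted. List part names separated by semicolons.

1. housing@(0, 0) [-x clear] — {housing}
2. bushing@(0, 1) [+x clear] — {bushing, housing}
3. gear@(-1, 1) [+y clear] — {bushing, gear, housing}
4. shaft@(-2, 1) [-x clear] — {bushing, gear, housing, shaft}
5. pin@(1, 0) [+x clear] — {bushing, gear, housing, pin, shaft}
6. cover@(0, -1) [-y clear] — {bushing, cover, gear, housing, pin, shaft}
7. bracket@(-1, 0) [-x clear] — {bracket, bushing, cover, gear, housing, pin, shaft}
8. bearing@(-2, 0) [-y clear] — {bearing, bracket, bushing, cover, gear, housing, pin, shaft}
9. cap@(0, -2) [-x clear] — {bearing, bracket, bushing, cap, cover, gear, housing, pin, shaft}
10. flange@(1, -2) [+x clear] — {bearing, bracket, bushing, cap, cover, flange, gear, housing, pin, shaft}

housing; bushing; gear; shaft; pin; cover; bracket; bearing; cap; flange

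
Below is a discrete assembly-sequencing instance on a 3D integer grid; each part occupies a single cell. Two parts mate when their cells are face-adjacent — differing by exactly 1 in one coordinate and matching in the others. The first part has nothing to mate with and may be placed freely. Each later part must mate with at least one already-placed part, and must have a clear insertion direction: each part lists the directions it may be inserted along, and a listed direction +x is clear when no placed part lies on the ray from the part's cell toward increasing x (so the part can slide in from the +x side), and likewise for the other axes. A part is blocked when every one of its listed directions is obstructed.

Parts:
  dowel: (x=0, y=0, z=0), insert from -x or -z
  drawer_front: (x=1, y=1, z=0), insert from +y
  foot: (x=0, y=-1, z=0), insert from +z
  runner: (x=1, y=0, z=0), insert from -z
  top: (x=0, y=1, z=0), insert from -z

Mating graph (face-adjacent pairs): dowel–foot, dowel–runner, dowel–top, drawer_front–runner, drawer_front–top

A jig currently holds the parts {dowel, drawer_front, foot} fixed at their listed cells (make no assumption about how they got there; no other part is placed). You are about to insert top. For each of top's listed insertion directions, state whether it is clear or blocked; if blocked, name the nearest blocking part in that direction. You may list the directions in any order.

-z: ray from top(0, 1, 0) has no placed part ⇒ clear

-z: clear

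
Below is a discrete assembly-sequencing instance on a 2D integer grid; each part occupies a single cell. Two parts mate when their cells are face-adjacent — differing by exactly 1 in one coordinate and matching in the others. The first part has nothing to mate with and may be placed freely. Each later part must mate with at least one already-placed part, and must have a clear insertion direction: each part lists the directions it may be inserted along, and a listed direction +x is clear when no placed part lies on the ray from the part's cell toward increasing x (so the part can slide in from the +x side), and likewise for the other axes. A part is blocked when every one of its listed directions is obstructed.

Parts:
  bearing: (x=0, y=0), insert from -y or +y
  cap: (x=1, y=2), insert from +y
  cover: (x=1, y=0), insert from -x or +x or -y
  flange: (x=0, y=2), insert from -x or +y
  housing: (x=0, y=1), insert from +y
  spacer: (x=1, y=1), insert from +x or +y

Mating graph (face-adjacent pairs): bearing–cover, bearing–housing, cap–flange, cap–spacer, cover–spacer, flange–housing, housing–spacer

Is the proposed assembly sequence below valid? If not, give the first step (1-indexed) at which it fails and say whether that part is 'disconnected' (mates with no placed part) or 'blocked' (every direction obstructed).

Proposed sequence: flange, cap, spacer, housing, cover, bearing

1. flange@(0, 2) [-x clear] — {flange}
2. cap@(1, 2) [+y clear] — {cap, flange}
3. spacer@(1, 1) [+x clear] — {cap, flange, spacer}
4. housing@(0, 1) — +y all obstructed ⇒ blocked

Invalid at step 4 (blocked)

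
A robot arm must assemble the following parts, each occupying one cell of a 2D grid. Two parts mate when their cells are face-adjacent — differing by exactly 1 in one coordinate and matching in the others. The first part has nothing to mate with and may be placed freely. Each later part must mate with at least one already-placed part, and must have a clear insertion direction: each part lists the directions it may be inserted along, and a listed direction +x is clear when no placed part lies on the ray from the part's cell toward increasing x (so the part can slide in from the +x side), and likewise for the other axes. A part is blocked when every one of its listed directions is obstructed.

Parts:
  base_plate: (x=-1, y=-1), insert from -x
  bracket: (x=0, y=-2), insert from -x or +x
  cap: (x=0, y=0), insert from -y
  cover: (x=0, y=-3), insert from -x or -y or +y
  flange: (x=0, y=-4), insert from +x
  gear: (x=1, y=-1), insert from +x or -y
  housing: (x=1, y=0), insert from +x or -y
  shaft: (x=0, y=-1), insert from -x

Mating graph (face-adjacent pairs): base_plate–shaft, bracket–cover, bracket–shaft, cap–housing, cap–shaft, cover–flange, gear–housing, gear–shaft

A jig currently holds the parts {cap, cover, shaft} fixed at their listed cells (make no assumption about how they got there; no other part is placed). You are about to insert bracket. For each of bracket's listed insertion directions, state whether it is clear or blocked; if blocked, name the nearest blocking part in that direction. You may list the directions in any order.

+x: clear; -x: clear

-x: ray from bracket(0, -2) has no placed part ⇒ clear
+x: ray from bracket(0, -2) has no placed part ⇒ clear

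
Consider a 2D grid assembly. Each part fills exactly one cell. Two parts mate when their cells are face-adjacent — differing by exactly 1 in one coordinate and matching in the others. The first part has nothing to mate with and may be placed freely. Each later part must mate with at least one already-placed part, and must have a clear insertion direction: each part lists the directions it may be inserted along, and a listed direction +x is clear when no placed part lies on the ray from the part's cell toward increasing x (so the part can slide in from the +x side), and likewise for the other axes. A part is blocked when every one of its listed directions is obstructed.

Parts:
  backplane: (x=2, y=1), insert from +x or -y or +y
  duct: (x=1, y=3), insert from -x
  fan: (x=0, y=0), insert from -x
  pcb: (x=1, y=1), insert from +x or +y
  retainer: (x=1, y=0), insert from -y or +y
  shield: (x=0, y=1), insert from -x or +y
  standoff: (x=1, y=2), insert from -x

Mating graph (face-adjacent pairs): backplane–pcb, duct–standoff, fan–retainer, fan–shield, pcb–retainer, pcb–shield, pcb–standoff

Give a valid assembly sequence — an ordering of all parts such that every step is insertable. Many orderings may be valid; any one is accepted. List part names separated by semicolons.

backplane; pcb; retainer; fan; standoff; duct; shield

1. backplane@(2, 1) [+x clear] — {backplane}
2. pcb@(1, 1) [+y clear] — {backplane, pcb}
3. retainer@(1, 0) [-y clear] — {backplane, pcb, retainer}
4. fan@(0, 0) [-x clear] — {backplane, fan, pcb, retainer}
5. standoff@(1, 2) [-x clear] — {backplane, fan, pcb, retainer, standoff}
6. duct@(1, 3) [-x clear] — {backplane, duct, fan, pcb, retainer, standoff}
7. shield@(0, 1) [-x clear] — {backplane, duct, fan, pcb, retainer, shield, standoff}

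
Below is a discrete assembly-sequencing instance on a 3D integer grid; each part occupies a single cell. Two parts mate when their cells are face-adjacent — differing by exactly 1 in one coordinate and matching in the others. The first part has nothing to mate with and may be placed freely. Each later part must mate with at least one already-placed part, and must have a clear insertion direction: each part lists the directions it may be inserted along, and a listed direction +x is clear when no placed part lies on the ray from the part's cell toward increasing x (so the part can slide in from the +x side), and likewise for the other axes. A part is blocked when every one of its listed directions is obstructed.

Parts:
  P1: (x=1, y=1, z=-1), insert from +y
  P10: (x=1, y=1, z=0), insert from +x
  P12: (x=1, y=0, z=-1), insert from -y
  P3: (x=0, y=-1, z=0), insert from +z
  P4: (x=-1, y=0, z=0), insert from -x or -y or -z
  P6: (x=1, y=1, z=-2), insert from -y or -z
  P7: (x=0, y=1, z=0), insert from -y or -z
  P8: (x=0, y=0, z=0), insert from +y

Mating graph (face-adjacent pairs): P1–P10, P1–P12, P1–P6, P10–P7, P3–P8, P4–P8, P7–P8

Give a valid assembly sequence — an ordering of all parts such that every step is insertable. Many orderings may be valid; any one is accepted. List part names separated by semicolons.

P4; P8; P3; P7; P10; P1; P6; P12

1. P4@(-1, 0, 0) [-x clear] — {P4}
2. P8@(0, 0, 0) [+y clear] — {P4, P8}
3. P3@(0, -1, 0) [+z clear] — {P3, P4, P8}
4. P7@(0, 1, 0) [-z clear] — {P3, P4, P7, P8}
5. P10@(1, 1, 0) [+x clear] — {P10, P3, P4, P7, P8}
6. P1@(1, 1, -1) [+y clear] — {P1, P10, P3, P4, P7, P8}
7. P6@(1, 1, -2) [-y clear] — {P1, P10, P3, P4, P6, P7, P8}
8. P12@(1, 0, -1) [-y clear] — {P1, P10, P12, P3, P4, P6, P7, P8}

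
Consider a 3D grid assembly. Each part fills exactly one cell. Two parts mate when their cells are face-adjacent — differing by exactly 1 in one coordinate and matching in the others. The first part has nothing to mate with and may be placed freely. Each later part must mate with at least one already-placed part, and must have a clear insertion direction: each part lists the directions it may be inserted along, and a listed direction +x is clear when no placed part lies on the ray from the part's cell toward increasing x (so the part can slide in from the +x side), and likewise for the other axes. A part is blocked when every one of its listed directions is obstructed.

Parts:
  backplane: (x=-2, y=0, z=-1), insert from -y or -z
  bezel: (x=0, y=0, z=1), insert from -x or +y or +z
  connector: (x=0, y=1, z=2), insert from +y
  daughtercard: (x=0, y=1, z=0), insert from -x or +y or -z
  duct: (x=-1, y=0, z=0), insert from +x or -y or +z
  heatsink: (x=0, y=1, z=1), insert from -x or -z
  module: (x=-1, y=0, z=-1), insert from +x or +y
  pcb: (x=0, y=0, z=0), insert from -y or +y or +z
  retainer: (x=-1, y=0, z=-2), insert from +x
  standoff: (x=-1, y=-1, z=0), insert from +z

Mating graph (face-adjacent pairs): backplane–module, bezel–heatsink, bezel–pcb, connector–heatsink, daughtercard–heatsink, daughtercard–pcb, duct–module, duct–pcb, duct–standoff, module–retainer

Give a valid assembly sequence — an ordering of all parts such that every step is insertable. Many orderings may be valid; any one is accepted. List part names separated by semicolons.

daughtercard; heatsink; connector; bezel; pcb; duct; module; retainer; standoff; backplane

1. daughtercard@(0, 1, 0) [-x clear] — {daughtercard}
2. heatsink@(0, 1, 1) [-x clear] — {daughtercard, heatsink}
3. connector@(0, 1, 2) [+y clear] — {connector, daughtercard, heatsink}
4. bezel@(0, 0, 1) [-x clear] — {bezel, connector, daughtercard, heatsink}
5. pcb@(0, 0, 0) [-y clear] — {bezel, connector, daughtercard, heatsink, pcb}
6. duct@(-1, 0, 0) [-y clear] — {bezel, connector, daughtercard, duct, heatsink, pcb}
7. module@(-1, 0, -1) [+x clear] — {bezel, connector, daughtercard, duct, heatsink, module, pcb}
8. retainer@(-1, 0, -2) [+x clear] — {bezel, connector, daughtercard, duct, heatsink, module, pcb, retainer}
9. standoff@(-1, -1, 0) [+z clear] — {bezel, connector, daughtercard, duct, heatsink, module, pcb, retainer, standoff}
10. backplane@(-2, 0, -1) [-y clear] — {backplane, bezel, connector, daughtercard, duct, heatsink, module, pcb, retainer, standoff}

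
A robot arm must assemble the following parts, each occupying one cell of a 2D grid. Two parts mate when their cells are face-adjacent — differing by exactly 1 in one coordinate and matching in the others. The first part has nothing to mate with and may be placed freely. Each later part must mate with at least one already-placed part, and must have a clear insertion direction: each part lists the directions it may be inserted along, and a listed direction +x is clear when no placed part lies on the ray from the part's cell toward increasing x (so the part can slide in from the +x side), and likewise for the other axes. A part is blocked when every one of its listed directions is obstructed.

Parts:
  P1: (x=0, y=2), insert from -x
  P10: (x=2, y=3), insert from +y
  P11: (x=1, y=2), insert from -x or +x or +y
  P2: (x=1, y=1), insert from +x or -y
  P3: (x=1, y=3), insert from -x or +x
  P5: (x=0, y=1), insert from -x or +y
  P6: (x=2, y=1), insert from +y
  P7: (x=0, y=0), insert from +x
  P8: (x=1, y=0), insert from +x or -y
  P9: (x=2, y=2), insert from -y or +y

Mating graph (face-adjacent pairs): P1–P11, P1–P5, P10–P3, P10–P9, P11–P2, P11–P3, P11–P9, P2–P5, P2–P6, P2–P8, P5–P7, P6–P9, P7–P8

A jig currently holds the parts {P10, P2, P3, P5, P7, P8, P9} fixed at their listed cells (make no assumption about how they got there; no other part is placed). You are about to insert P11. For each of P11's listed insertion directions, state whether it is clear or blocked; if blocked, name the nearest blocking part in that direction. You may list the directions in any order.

-x: ray from P11(1, 2) has no placed part ⇒ clear
+x: nearest on ray is P9@(2, 2) ⇒ blocked
+y: nearest on ray is P3@(1, 3) ⇒ blocked

+x: blocked by P9; +y: blocked by P3; -x: clear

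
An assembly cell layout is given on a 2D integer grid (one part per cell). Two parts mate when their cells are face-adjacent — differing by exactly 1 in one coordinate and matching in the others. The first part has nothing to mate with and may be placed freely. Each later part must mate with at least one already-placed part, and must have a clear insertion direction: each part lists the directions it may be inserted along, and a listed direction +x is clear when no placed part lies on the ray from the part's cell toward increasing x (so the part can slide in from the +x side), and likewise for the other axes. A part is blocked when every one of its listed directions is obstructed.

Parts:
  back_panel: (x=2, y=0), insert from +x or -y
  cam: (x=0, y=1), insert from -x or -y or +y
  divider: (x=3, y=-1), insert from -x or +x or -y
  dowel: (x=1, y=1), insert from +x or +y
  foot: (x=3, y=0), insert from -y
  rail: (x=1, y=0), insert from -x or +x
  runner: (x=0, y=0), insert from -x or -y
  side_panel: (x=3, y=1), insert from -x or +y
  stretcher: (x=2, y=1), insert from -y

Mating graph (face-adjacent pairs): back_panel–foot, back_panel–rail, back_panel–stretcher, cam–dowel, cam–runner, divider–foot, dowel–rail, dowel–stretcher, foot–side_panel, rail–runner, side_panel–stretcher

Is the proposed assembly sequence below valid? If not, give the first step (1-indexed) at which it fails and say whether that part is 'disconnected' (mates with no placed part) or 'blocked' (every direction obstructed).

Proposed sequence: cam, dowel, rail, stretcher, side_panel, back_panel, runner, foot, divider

Valid

1. cam@(0, 1) [-x clear] — {cam}
2. dowel@(1, 1) [+x clear] — {cam, dowel}
3. rail@(1, 0) [-x clear] — {cam, dowel, rail}
4. stretcher@(2, 1) [-y clear] — {cam, dowel, rail, stretcher}
5. side_panel@(3, 1) [+y clear] — {cam, dowel, rail, side_panel, stretcher}
6. back_panel@(2, 0) [+x clear] — {back_panel, cam, dowel, rail, side_panel, stretcher}
7. runner@(0, 0) [-x clear] — {back_panel, cam, dowel, rail, runner, side_panel, stretcher}
8. foot@(3, 0) [-y clear] — {back_panel, cam, dowel, foot, rail, runner, side_panel, stretcher}
9. divider@(3, -1) [-x clear] — {back_panel, cam, divider, dowel, foot, rail, runner, side_panel, stretcher}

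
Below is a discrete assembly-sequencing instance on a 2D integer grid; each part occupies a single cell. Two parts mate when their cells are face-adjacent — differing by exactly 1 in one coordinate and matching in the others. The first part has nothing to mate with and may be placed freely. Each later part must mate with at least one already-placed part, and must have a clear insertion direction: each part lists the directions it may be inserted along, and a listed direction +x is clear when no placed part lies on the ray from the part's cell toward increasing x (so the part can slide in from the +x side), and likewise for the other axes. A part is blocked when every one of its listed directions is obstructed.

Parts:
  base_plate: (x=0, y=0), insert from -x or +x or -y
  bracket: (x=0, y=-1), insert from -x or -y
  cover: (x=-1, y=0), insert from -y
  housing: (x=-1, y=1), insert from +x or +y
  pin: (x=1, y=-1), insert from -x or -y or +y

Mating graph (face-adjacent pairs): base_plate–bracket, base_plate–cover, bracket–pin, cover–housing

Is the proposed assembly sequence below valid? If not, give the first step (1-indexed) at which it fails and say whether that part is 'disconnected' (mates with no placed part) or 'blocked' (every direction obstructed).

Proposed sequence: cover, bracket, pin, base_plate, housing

Invalid at step 2 (disconnected)

1. cover@(-1, 0) [-y clear] — {cover}
2. bracket@(0, -1) — no placed neighbour ⇒ disconnected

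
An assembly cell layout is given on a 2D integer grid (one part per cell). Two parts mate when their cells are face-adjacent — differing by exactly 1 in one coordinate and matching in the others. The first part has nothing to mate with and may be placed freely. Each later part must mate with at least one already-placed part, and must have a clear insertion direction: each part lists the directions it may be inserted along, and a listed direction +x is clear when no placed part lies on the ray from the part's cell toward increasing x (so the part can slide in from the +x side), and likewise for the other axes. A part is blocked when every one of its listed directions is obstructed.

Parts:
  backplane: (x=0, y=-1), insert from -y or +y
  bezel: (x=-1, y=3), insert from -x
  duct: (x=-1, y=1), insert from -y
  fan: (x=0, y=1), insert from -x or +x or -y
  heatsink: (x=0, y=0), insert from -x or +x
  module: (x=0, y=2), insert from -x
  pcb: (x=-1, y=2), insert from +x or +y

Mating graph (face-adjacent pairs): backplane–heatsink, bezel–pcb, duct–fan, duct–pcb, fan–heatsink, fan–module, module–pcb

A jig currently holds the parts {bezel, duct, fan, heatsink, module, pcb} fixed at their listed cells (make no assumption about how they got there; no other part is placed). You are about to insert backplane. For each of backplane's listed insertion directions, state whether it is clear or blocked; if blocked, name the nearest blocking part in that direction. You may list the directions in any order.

+y: blocked by heatsink; -y: clear

-y: ray from backplane(0, -1) has no placed part ⇒ clear
+y: nearest on ray is heatsink@(0, 0) ⇒ blocked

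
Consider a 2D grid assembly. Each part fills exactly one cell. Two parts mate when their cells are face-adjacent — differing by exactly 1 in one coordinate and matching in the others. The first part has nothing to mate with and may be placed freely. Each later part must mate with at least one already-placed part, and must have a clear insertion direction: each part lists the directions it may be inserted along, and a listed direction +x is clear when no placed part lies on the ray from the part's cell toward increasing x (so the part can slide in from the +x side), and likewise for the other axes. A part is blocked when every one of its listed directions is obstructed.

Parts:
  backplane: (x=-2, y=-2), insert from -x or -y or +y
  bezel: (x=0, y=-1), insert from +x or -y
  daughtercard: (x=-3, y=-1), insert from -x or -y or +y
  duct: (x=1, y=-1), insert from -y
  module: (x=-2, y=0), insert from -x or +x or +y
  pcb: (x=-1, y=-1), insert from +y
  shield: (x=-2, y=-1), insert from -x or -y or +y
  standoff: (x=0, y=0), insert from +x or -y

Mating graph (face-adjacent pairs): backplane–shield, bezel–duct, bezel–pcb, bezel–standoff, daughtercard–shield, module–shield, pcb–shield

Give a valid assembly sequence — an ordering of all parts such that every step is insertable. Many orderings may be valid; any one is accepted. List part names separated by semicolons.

1. module@(-2, 0) [-x clear] — {module}
2. shield@(-2, -1) [-x clear] — {module, shield}
3. backplane@(-2, -2) [-x clear] — {backplane, module, shield}
4. pcb@(-1, -1) [+y clear] — {backplane, module, pcb, shield}
5. bezel@(0, -1) [+x clear] — {backplane, bezel, module, pcb, shield}
6. duct@(1, -1) [-y clear] — {backplane, bezel, duct, module, pcb, shield}
7. standoff@(0, 0) [+x clear] — {backplane, bezel, duct, module, pcb, shield, standoff}
8. daughtercard@(-3, -1) [-x clear] — {backplane, bezel, daughtercard, duct, module, pcb, shield, standoff}

module; shield; backplane; pcb; bezel; duct; standoff; daughtercard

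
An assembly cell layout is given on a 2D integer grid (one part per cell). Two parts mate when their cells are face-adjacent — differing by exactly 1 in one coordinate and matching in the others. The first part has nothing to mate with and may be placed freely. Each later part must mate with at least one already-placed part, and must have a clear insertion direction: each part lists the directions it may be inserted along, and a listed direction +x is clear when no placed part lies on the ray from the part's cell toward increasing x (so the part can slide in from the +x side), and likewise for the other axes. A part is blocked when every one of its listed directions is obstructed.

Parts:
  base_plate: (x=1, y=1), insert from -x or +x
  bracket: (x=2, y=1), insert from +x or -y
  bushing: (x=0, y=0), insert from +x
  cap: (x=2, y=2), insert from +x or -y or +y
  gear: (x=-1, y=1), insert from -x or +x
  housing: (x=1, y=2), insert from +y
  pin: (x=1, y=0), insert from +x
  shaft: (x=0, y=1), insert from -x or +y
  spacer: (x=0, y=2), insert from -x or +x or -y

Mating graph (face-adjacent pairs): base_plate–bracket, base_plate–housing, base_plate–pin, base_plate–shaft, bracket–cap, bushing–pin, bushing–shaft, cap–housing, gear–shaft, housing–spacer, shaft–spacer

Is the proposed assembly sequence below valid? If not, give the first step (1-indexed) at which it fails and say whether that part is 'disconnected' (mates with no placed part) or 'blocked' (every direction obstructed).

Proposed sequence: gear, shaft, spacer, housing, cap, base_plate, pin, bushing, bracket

Invalid at step 8 (blocked)

1. gear@(-1, 1) [-x clear] — {gear}
2. shaft@(0, 1) [+y clear] — {gear, shaft}
3. spacer@(0, 2) [-x clear] — {gear, shaft, spacer}
4. housing@(1, 2) [+y clear] — {gear, housing, shaft, spacer}
5. cap@(2, 2) [+x clear] — {cap, gear, housing, shaft, spacer}
6. base_plate@(1, 1) [+x clear] — {base_plate, cap, gear, housing, shaft, spacer}
7. pin@(1, 0) [+x clear] — {base_plate, cap, gear, housing, pin, shaft, spacer}
8. bushing@(0, 0) — +x all obstructed ⇒ blocked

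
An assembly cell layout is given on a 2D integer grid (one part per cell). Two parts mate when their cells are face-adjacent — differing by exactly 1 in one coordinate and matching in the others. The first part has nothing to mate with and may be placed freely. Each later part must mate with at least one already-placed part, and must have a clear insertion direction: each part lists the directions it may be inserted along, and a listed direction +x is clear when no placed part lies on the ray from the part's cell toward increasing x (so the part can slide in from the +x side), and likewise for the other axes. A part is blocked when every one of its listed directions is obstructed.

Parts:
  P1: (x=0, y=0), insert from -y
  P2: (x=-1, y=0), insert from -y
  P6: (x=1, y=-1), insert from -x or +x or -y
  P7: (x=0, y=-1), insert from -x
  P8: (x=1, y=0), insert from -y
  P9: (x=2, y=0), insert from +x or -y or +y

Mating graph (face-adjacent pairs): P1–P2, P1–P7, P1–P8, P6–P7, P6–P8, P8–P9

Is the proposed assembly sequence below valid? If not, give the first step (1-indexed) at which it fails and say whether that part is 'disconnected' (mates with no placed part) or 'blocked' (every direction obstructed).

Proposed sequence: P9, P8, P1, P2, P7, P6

Valid

1. P9@(2, 0) [+x clear] — {P9}
2. P8@(1, 0) [-y clear] — {P8, P9}
3. P1@(0, 0) [-y clear] — {P1, P8, P9}
4. P2@(-1, 0) [-y clear] — {P1, P2, P8, P9}
5. P7@(0, -1) [-x clear] — {P1, P2, P7, P8, P9}
6. P6@(1, -1) [+x clear] — {P1, P2, P6, P7, P8, P9}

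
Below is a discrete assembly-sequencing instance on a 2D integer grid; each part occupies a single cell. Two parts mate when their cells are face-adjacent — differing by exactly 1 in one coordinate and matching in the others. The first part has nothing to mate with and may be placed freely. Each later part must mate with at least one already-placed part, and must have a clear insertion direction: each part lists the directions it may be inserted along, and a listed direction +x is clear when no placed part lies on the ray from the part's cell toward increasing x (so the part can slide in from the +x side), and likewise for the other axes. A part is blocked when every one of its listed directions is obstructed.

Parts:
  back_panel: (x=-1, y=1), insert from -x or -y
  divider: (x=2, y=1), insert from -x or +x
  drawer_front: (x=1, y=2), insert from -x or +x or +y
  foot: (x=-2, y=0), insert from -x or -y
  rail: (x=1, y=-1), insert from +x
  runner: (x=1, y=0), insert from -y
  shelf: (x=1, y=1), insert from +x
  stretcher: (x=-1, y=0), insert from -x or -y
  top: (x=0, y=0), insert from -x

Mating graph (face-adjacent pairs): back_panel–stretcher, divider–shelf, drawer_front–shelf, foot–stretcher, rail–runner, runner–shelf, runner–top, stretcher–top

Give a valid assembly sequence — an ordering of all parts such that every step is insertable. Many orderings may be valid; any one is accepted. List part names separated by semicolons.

drawer_front; shelf; divider; runner; rail; top; stretcher; back_panel; foot

1. drawer_front@(1, 2) [-x clear] — {drawer_front}
2. shelf@(1, 1) [+x clear] — {drawer_front, shelf}
3. divider@(2, 1) [+x clear] — {divider, drawer_front, shelf}
4. runner@(1, 0) [-y clear] — {divider, drawer_front, runner, shelf}
5. rail@(1, -1) [+x clear] — {divider, drawer_front, rail, runner, shelf}
6. top@(0, 0) [-x clear] — {divider, drawer_front, rail, runner, shelf, top}
7. stretcher@(-1, 0) [-x clear] — {divider, drawer_front, rail, runner, shelf, stretcher, top}
8. back_panel@(-1, 1) [-x clear] — {back_panel, divider, drawer_front, rail, runner, shelf, stretcher, top}
9. foot@(-2, 0) [-x clear] — {back_panel, divider, drawer_front, foot, rail, runner, shelf, stretcher, top}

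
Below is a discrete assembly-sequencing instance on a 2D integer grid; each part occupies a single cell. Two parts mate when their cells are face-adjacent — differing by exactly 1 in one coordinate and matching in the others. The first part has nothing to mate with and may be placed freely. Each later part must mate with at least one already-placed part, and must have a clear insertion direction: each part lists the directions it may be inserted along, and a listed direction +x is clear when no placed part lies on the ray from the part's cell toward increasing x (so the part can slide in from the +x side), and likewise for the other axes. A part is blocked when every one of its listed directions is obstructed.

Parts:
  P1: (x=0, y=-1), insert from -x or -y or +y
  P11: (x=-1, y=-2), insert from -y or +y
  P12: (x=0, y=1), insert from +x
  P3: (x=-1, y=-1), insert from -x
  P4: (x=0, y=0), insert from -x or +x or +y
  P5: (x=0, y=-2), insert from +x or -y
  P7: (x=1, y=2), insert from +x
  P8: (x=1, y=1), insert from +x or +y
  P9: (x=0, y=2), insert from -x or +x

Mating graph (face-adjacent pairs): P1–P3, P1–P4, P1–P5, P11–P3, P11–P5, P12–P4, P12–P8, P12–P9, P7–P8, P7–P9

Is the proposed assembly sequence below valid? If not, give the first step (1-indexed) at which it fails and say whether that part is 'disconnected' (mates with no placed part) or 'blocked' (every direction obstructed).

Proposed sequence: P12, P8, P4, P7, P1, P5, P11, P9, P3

1. P12@(0, 1) [+x clear] — {P12}
2. P8@(1, 1) [+x clear] — {P12, P8}
3. P4@(0, 0) [-x clear] — {P12, P4, P8}
4. P7@(1, 2) [+x clear] — {P12, P4, P7, P8}
5. P1@(0, -1) [-x clear] — {P1, P12, P4, P7, P8}
6. P5@(0, -2) [+x clear] — {P1, P12, P4, P5, P7, P8}
7. P11@(-1, -2) [-y clear] — {P1, P11, P12, P4, P5, P7, P8}
8. P9@(0, 2) [-x clear] — {P1, P11, P12, P4, P5, P7, P8, P9}
9. P3@(-1, -1) [-x clear] — {P1, P11, P12, P3, P4, P5, P7, P8, P9}

Valid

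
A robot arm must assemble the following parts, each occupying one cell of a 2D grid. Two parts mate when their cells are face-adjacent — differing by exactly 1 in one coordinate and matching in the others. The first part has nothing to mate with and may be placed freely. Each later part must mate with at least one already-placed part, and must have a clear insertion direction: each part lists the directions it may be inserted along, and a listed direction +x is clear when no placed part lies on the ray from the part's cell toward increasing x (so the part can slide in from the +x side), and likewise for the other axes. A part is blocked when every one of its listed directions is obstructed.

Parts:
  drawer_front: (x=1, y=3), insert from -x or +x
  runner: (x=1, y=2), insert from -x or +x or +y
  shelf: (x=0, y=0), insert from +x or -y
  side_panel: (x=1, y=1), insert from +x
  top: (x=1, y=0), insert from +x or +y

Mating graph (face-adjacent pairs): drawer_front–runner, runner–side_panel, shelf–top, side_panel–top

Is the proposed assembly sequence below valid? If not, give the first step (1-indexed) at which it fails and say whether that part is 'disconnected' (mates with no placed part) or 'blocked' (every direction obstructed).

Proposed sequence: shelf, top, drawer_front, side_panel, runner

Invalid at step 3 (disconnected)

1. shelf@(0, 0) [+x clear] — {shelf}
2. top@(1, 0) [+x clear] — {shelf, top}
3. drawer_front@(1, 3) — no placed neighbour ⇒ disconnected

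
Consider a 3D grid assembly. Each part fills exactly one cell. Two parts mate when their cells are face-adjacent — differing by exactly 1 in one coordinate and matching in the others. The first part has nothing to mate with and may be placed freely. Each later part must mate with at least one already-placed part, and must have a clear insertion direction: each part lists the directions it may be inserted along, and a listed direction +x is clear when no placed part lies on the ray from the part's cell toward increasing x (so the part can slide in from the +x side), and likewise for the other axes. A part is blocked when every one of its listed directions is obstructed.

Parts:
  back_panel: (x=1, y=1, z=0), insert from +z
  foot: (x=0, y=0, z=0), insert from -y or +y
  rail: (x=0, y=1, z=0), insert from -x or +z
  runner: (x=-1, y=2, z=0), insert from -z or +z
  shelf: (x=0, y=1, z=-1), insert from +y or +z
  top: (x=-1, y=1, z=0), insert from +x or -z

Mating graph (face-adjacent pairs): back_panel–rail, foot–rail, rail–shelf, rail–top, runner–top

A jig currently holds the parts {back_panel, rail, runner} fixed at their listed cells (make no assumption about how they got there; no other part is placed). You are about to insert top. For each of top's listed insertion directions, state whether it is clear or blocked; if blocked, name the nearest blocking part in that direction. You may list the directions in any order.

+x: nearest on ray is rail@(0, 1, 0) ⇒ blocked
-z: ray from top(-1, 1, 0) has no placed part ⇒ clear

+x: blocked by rail; -z: clear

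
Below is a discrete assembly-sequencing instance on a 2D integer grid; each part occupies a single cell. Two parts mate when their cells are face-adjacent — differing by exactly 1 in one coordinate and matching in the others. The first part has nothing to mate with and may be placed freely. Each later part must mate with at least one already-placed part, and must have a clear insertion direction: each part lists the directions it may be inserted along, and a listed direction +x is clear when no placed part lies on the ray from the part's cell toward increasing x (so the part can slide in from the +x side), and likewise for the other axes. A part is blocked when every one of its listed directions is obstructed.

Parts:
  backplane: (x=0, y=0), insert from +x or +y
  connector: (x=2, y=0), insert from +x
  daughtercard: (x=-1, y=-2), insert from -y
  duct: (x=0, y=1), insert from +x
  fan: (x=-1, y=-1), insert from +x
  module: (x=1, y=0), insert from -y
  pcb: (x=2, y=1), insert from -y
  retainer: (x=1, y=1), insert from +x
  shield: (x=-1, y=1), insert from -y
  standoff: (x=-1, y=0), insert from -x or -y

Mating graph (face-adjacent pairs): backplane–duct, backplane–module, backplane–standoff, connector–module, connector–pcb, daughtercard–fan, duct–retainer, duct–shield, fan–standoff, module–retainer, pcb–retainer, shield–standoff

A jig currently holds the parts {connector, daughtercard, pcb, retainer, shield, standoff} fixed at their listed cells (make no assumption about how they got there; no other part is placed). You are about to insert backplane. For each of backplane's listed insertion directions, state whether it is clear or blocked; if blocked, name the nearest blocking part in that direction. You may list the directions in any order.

+x: blocked by connector; +y: clear

+x: nearest on ray is connector@(2, 0) ⇒ blocked
+y: ray from backplane(0, 0) has no placed part ⇒ clear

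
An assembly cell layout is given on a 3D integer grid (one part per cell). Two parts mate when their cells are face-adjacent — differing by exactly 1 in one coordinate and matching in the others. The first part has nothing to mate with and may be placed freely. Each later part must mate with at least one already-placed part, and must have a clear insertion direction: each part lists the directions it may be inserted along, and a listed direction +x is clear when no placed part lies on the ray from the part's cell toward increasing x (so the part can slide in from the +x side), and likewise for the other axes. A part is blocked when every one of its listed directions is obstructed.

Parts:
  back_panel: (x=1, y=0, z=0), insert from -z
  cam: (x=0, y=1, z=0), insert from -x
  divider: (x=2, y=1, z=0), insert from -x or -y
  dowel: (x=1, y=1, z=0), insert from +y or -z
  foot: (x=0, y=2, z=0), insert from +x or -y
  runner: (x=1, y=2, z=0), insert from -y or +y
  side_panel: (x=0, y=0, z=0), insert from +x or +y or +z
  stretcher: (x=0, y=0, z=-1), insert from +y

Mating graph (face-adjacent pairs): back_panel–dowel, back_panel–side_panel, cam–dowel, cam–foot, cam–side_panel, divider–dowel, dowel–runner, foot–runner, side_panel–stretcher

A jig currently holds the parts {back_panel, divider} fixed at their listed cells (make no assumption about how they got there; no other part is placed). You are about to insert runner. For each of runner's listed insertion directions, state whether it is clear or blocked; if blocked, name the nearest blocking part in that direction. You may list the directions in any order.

+y: clear; -y: blocked by back_panel

-y: nearest on ray is back_panel@(1, 0, 0) ⇒ blocked
+y: ray from runner(1, 2, 0) has no placed part ⇒ clear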